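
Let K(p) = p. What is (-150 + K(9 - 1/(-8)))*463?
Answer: -521801/8 ≈ -65225.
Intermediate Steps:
(-150 + K(9 - 1/(-8)))*463 = (-150 + (9 - 1/(-8)))*463 = (-150 + (9 - 1*(-⅛)))*463 = (-150 + (9 + ⅛))*463 = (-150 + 73/8)*463 = -1127/8*463 = -521801/8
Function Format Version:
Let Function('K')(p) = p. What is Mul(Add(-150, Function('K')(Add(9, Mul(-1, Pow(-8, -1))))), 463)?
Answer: Rational(-521801, 8) ≈ -65225.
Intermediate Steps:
Mul(Add(-150, Function('K')(Add(9, Mul(-1, Pow(-8, -1))))), 463) = Mul(Add(-150, Add(9, Mul(-1, Pow(-8, -1)))), 463) = Mul(Add(-150, Add(9, Mul(-1, Rational(-1, 8)))), 463) = Mul(Add(-150, Add(9, Rational(1, 8))), 463) = Mul(Add(-150, Rational(73, 8)), 463) = Mul(Rational(-1127, 8), 463) = Rational(-521801, 8)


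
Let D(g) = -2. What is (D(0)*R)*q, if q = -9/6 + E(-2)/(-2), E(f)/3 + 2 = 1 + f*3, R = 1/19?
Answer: -18/19 ≈ -0.94737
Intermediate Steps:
R = 1/19 ≈ 0.052632
E(f) = -3 + 9*f (E(f) = -6 + 3*(1 + f*3) = -6 + 3*(1 + 3*f) = -6 + (3 + 9*f) = -3 + 9*f)
q = 9 (q = -9/6 + (-3 + 9*(-2))/(-2) = -9*1/6 + (-3 - 18)*(-1/2) = -3/2 - 21*(-1/2) = -3/2 + 21/2 = 9)
(D(0)*R)*q = -2*1/19*9 = -2/19*9 = -18/19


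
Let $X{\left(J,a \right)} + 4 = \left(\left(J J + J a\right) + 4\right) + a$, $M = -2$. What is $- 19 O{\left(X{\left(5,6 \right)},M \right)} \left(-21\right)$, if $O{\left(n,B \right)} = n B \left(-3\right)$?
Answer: $146034$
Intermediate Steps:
$X{\left(J,a \right)} = a + J^{2} + J a$ ($X{\left(J,a \right)} = -4 + \left(\left(\left(J J + J a\right) + 4\right) + a\right) = -4 + \left(\left(\left(J^{2} + J a\right) + 4\right) + a\right) = -4 + \left(\left(4 + J^{2} + J a\right) + a\right) = -4 + \left(4 + a + J^{2} + J a\right) = a + J^{2} + J a$)
$O{\left(n,B \right)} = - 3 B n$ ($O{\left(n,B \right)} = B n \left(-3\right) = - 3 B n$)
$- 19 O{\left(X{\left(5,6 \right)},M \right)} \left(-21\right) = - 19 \left(\left(-3\right) \left(-2\right) \left(6 + 5^{2} + 5 \cdot 6\right)\right) \left(-21\right) = - 19 \left(\left(-3\right) \left(-2\right) \left(6 + 25 + 30\right)\right) \left(-21\right) = - 19 \left(\left(-3\right) \left(-2\right) 61\right) \left(-21\right) = \left(-19\right) 366 \left(-21\right) = \left(-6954\right) \left(-21\right) = 146034$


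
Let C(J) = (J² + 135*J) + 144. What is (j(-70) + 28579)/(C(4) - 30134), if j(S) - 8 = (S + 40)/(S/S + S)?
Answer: -657511/676982 ≈ -0.97124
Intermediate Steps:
j(S) = 8 + (40 + S)/(1 + S) (j(S) = 8 + (S + 40)/(S/S + S) = 8 + (40 + S)/(1 + S))
C(J) = 144 + J² + 135*J
(j(-70) + 28579)/(C(4) - 30134) = (3*(16 + 3*(-70))/(1 - 70) + 28579)/((144 + 4² + 135*4) - 30134) = (3*(16 - 210)/(-69) + 28579)/((144 + 16 + 540) - 30134) = (3*(-1/69)*(-194) + 28579)/(700 - 30134) = (194/23 + 28579)/(-29434) = (657511/23)*(-1/29434) = -657511/676982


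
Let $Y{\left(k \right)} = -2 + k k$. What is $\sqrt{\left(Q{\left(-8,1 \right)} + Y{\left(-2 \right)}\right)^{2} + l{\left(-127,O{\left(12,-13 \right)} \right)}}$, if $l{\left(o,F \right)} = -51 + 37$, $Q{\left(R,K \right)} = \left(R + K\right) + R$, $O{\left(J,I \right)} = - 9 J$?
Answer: $\sqrt{155} \approx 12.45$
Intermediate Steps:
$Y{\left(k \right)} = -2 + k^{2}$
$Q{\left(R,K \right)} = K + 2 R$ ($Q{\left(R,K \right)} = \left(K + R\right) + R = K + 2 R$)
$l{\left(o,F \right)} = -14$
$\sqrt{\left(Q{\left(-8,1 \right)} + Y{\left(-2 \right)}\right)^{2} + l{\left(-127,O{\left(12,-13 \right)} \right)}} = \sqrt{\left(\left(1 + 2 \left(-8\right)\right) - \left(2 - \left(-2\right)^{2}\right)\right)^{2} - 14} = \sqrt{\left(\left(1 - 16\right) + \left(-2 + 4\right)\right)^{2} - 14} = \sqrt{\left(-15 + 2\right)^{2} - 14} = \sqrt{\left(-13\right)^{2} - 14} = \sqrt{169 - 14} = \sqrt{155}$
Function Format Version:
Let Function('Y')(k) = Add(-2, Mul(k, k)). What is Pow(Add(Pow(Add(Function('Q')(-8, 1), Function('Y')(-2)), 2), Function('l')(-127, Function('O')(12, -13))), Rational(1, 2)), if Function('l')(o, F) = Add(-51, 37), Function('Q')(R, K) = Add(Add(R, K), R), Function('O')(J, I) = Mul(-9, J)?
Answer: Pow(155, Rational(1, 2)) ≈ 12.450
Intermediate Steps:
Function('Y')(k) = Add(-2, Pow(k, 2))
Function('Q')(R, K) = Add(K, Mul(2, R)) (Function('Q')(R, K) = Add(Add(K, R), R) = Add(K, Mul(2, R)))
Function('l')(o, F) = -14
Pow(Add(Pow(Add(Function('Q')(-8, 1), Function('Y')(-2)), 2), Function('l')(-127, Function('O')(12, -13))), Rational(1, 2)) = Pow(Add(Pow(Add(Add(1, Mul(2, -8)), Add(-2, Pow(-2, 2))), 2), -14), Rational(1, 2)) = Pow(Add(Pow(Add(Add(1, -16), Add(-2, 4)), 2), -14), Rational(1, 2)) = Pow(Add(Pow(Add(-15, 2), 2), -14), Rational(1, 2)) = Pow(Add(Pow(-13, 2), -14), Rational(1, 2)) = Pow(Add(169, -14), Rational(1, 2)) = Pow(155, Rational(1, 2))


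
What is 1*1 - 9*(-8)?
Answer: 73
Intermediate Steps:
1*1 - 9*(-8) = 1 + 72 = 73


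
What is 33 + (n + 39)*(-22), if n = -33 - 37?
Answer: 715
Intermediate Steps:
n = -70
33 + (n + 39)*(-22) = 33 + (-70 + 39)*(-22) = 33 - 31*(-22) = 33 + 682 = 715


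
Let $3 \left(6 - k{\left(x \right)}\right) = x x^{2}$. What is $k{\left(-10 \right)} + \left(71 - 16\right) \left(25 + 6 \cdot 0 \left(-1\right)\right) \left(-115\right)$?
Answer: $- \frac{473357}{3} \approx -1.5779 \cdot 10^{5}$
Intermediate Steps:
$k{\left(x \right)} = 6 - \frac{x^{3}}{3}$ ($k{\left(x \right)} = 6 - \frac{x x^{2}}{3} = 6 - \frac{x^{3}}{3}$)
$k{\left(-10 \right)} + \left(71 - 16\right) \left(25 + 6 \cdot 0 \left(-1\right)\right) \left(-115\right) = \left(6 - \frac{\left(-10\right)^{3}}{3}\right) + \left(71 - 16\right) \left(25 + 6 \cdot 0 \left(-1\right)\right) \left(-115\right) = \left(6 - - \frac{1000}{3}\right) + 55 \left(25 + 0 \left(-1\right)\right) \left(-115\right) = \left(6 + \frac{1000}{3}\right) + 55 \left(25 + 0\right) \left(-115\right) = \frac{1018}{3} + 55 \cdot 25 \left(-115\right) = \frac{1018}{3} + 1375 \left(-115\right) = \frac{1018}{3} - 158125 = - \frac{473357}{3}$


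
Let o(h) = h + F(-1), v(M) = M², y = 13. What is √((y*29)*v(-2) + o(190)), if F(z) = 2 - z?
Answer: 9*√21 ≈ 41.243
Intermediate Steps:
o(h) = 3 + h (o(h) = h + (2 - 1*(-1)) = h + (2 + 1) = h + 3 = 3 + h)
√((y*29)*v(-2) + o(190)) = √((13*29)*(-2)² + (3 + 190)) = √(377*4 + 193) = √(1508 + 193) = √1701 = 9*√21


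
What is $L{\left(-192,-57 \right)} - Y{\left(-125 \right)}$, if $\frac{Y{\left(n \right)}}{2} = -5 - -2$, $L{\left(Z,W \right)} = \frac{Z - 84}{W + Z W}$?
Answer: $\frac{21682}{3629} \approx 5.9746$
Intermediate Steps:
$L{\left(Z,W \right)} = \frac{-84 + Z}{W + W Z}$
$Y{\left(n \right)} = -6$ ($Y{\left(n \right)} = 2 \left(-5 - -2\right) = 2 \left(-5 + 2\right) = 2 \left(-3\right) = -6$)
$L{\left(-192,-57 \right)} - Y{\left(-125 \right)} = \frac{-84 - 192}{\left(-57\right) \left(1 - 192\right)} - -6 = \left(- \frac{1}{57}\right) \frac{1}{-191} \left(-276\right) + 6 = \left(- \frac{1}{57}\right) \left(- \frac{1}{191}\right) \left(-276\right) + 6 = - \frac{92}{3629} + 6 = \frac{21682}{3629}$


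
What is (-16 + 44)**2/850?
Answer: 392/425 ≈ 0.92235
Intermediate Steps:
(-16 + 44)**2/850 = 28**2*(1/850) = 784*(1/850) = 392/425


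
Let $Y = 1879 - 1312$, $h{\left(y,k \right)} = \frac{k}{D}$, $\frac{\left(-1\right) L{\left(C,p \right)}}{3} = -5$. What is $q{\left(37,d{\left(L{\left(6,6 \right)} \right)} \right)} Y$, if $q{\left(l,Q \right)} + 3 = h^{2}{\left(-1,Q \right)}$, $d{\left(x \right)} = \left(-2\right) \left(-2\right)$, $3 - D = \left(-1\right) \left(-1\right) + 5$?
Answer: $-693$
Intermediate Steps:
$D = -3$ ($D = 3 - \left(\left(-1\right) \left(-1\right) + 5\right) = 3 - \left(1 + 5\right) = 3 - 6 = -3$)
$L{\left(C,p \right)} = 15$ ($L{\left(C,p \right)} = \left(-3\right) \left(-5\right) = 15$)
$h{\left(y,k \right)} = - \frac{k}{3}$ ($h{\left(y,k \right)} = \frac{k}{-3} = k \left(- \frac{1}{3}\right) = - \frac{k}{3}$)
$d{\left(x \right)} = 4$
$Y = 567$ ($Y = 1879 - 1312 = 567$)
$q{\left(l,Q \right)} = -3 + \frac{Q^{2}}{9}$ ($q{\left(l,Q \right)} = -3 + \left(- \frac{Q}{3}\right)^{2} = -3 + \frac{Q^{2}}{9}$)
$q{\left(37,d{\left(L{\left(6,6 \right)} \right)} \right)} Y = \left(-3 + \frac{4^{2}}{9}\right) 567 = \left(-3 + \frac{1}{9} \cdot 16\right) 567 = \left(-3 + \frac{16}{9}\right) 567 = \left(- \frac{11}{9}\right) 567 = -693$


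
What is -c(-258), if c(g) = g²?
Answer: -66564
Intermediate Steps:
-c(-258) = -1*(-258)² = -1*66564 = -66564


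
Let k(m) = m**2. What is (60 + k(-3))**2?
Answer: 4761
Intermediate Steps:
(60 + k(-3))**2 = (60 + (-3)**2)**2 = (60 + 9)**2 = 69**2 = 4761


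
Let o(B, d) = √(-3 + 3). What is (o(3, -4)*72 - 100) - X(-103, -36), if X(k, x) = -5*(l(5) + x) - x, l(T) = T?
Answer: -291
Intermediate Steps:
o(B, d) = 0 (o(B, d) = √0 = 0)
X(k, x) = -25 - 6*x (X(k, x) = -5*(5 + x) - x = (-25 - 5*x) - x = -25 - 6*x)
(o(3, -4)*72 - 100) - X(-103, -36) = (0*72 - 100) - (-25 - 6*(-36)) = (0 - 100) - (-25 + 216) = -100 - 1*191 = -100 - 191 = -291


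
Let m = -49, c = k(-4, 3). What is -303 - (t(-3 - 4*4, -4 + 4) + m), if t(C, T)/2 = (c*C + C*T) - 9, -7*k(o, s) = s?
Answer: -1766/7 ≈ -252.29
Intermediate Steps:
k(o, s) = -s/7
c = -3/7 (c = -1/7*3 = -3/7 ≈ -0.42857)
t(C, T) = -18 - 6*C/7 + 2*C*T (t(C, T) = 2*((-3*C/7 + C*T) - 9) = 2*(-9 - 3*C/7 + C*T) = -18 - 6*C/7 + 2*C*T)
-303 - (t(-3 - 4*4, -4 + 4) + m) = -303 - ((-18 - 6*(-3 - 4*4)/7 + 2*(-3 - 4*4)*(-4 + 4)) - 49) = -303 - ((-18 - 6*(-3 - 16)/7 + 2*(-3 - 16)*0) - 49) = -303 - ((-18 - 6/7*(-19) + 2*(-19)*0) - 49) = -303 - ((-18 + 114/7 + 0) - 49) = -303 - (-12/7 - 49) = -303 - 1*(-355/7) = -303 + 355/7 = -1766/7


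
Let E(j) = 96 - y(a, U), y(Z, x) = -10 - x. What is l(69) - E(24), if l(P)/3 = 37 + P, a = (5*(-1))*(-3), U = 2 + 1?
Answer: 209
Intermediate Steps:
U = 3
a = 15 (a = -5*(-3) = 15)
l(P) = 111 + 3*P (l(P) = 3*(37 + P) = 111 + 3*P)
E(j) = 109 (E(j) = 96 - (-10 - 1*3) = 96 - (-10 - 3) = 96 - 1*(-13) = 96 + 13 = 109)
l(69) - E(24) = (111 + 3*69) - 1*109 = (111 + 207) - 109 = 318 - 109 = 209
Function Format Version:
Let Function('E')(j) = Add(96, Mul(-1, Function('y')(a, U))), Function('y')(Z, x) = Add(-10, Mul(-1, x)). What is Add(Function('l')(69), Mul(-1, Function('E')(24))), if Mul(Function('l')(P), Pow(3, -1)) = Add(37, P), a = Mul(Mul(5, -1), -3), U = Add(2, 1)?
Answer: 209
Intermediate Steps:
U = 3
a = 15 (a = Mul(-5, -3) = 15)
Function('l')(P) = Add(111, Mul(3, P)) (Function('l')(P) = Mul(3, Add(37, P)) = Add(111, Mul(3, P)))
Function('E')(j) = 109 (Function('E')(j) = Add(96, Mul(-1, Add(-10, Mul(-1, 3)))) = Add(96, Mul(-1, Add(-10, -3))) = Add(96, Mul(-1, -13)) = Add(96, 13) = 109)
Add(Function('l')(69), Mul(-1, Function('E')(24))) = Add(Add(111, Mul(3, 69)), Mul(-1, 109)) = Add(Add(111, 207), -109) = Add(318, -109) = 209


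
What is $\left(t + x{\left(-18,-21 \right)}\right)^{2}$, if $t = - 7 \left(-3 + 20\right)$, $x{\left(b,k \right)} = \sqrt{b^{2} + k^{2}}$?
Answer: $14926 - 714 \sqrt{85} \approx 8343.3$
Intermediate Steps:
$t = -119$ ($t = \left(-7\right) 17 = -119$)
$\left(t + x{\left(-18,-21 \right)}\right)^{2} = \left(-119 + \sqrt{\left(-18\right)^{2} + \left(-21\right)^{2}}\right)^{2} = \left(-119 + \sqrt{324 + 441}\right)^{2} = \left(-119 + \sqrt{765}\right)^{2} = \left(-119 + 3 \sqrt{85}\right)^{2}$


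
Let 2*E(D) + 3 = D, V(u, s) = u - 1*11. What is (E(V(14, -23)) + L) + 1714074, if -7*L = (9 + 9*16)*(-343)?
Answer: 1721571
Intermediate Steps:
V(u, s) = -11 + u (V(u, s) = u - 11 = -11 + u)
E(D) = -3/2 + D/2
L = 7497 (L = -(9 + 9*16)*(-343)/7 = -(9 + 144)*(-343)/7 = -153*(-343)/7 = -⅐*(-52479) = 7497)
(E(V(14, -23)) + L) + 1714074 = ((-3/2 + (-11 + 14)/2) + 7497) + 1714074 = ((-3/2 + (½)*3) + 7497) + 1714074 = ((-3/2 + 3/2) + 7497) + 1714074 = (0 + 7497) + 1714074 = 7497 + 1714074 = 1721571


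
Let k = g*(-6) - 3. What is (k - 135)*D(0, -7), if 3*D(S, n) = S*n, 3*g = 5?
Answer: 0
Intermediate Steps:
g = 5/3 (g = (1/3)*5 = 5/3 ≈ 1.6667)
k = -13 (k = (5/3)*(-6) - 3 = -10 - 3 = -13)
D(S, n) = S*n/3 (D(S, n) = (S*n)/3 = S*n/3)
(k - 135)*D(0, -7) = (-13 - 135)*((1/3)*0*(-7)) = -148*0 = 0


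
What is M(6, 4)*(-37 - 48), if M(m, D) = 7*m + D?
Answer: -3910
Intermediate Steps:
M(m, D) = D + 7*m
M(6, 4)*(-37 - 48) = (4 + 7*6)*(-37 - 48) = (4 + 42)*(-85) = 46*(-85) = -3910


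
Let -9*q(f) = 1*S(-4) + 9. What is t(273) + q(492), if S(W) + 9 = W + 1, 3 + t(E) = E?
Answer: 811/3 ≈ 270.33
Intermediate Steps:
t(E) = -3 + E
S(W) = -8 + W (S(W) = -9 + (W + 1) = -9 + (1 + W) = -8 + W)
q(f) = ⅓ (q(f) = -(1*(-8 - 4) + 9)/9 = -(1*(-12) + 9)/9 = -(-12 + 9)/9 = -⅑*(-3) = ⅓)
t(273) + q(492) = (-3 + 273) + ⅓ = 270 + ⅓ = 811/3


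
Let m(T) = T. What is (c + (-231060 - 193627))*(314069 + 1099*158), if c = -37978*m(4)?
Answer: -281213674889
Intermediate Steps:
c = -151912 (c = -37978*4 = -151912)
(c + (-231060 - 193627))*(314069 + 1099*158) = (-151912 + (-231060 - 193627))*(314069 + 1099*158) = (-151912 - 424687)*(314069 + 173642) = -576599*487711 = -281213674889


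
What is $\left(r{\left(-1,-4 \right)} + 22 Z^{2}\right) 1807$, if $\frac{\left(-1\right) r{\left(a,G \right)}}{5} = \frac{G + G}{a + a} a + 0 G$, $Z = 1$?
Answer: $75894$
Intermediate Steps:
$r{\left(a,G \right)} = - 5 G$ ($r{\left(a,G \right)} = - 5 \left(\frac{G + G}{a + a} a + 0 G\right) = - 5 \left(\frac{2 G}{2 a} a + 0\right) = - 5 \left(2 G \frac{1}{2 a} a + 0\right) = - 5 \left(\frac{G}{a} a + 0\right) = - 5 \left(G + 0\right) = - 5 G$)
$\left(r{\left(-1,-4 \right)} + 22 Z^{2}\right) 1807 = \left(\left(-5\right) \left(-4\right) + 22 \cdot 1^{2}\right) 1807 = \left(20 + 22 \cdot 1\right) 1807 = \left(20 + 22\right) 1807 = 42 \cdot 1807 = 75894$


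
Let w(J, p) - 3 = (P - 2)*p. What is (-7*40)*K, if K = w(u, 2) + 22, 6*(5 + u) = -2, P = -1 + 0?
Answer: -5320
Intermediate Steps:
P = -1
u = -16/3 (u = -5 + (⅙)*(-2) = -5 - ⅓ = -16/3 ≈ -5.3333)
w(J, p) = 3 - 3*p (w(J, p) = 3 + (-1 - 2)*p = 3 - 3*p)
K = 19 (K = (3 - 3*2) + 22 = (3 - 6) + 22 = -3 + 22 = 19)
(-7*40)*K = -7*40*19 = -280*19 = -5320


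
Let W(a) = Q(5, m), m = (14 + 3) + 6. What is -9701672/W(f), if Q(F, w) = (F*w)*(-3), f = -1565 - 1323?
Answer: 9701672/345 ≈ 28121.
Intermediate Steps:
f = -2888
m = 23 (m = 17 + 6 = 23)
Q(F, w) = -3*F*w
W(a) = -345 (W(a) = -3*5*23 = -345)
-9701672/W(f) = -9701672/(-345) = -9701672*(-1/345) = 9701672/345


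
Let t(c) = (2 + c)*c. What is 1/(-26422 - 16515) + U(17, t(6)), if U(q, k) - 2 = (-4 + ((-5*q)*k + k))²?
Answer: 699413588225/42937 ≈ 1.6289e+7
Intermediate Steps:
t(c) = c*(2 + c)
U(q, k) = 2 + (-4 + k - 5*k*q)² (U(q, k) = 2 + (-4 + ((-5*q)*k + k))² = 2 + (-4 + (-5*k*q + k))² = 2 + (-4 + (k - 5*k*q))² = 2 + (-4 + k - 5*k*q)²)
1/(-26422 - 16515) + U(17, t(6)) = 1/(-26422 - 16515) + (2 + (4 - 6*(2 + 6) + 5*(6*(2 + 6))*17)²) = 1/(-42937) + (2 + (4 - 6*8 + 5*(6*8)*17)²) = -1/42937 + (2 + (4 - 1*48 + 5*48*17)²) = -1/42937 + (2 + (4 - 48 + 4080)²) = -1/42937 + (2 + 4036²) = -1/42937 + (2 + 16289296) = -1/42937 + 16289298 = 699413588225/42937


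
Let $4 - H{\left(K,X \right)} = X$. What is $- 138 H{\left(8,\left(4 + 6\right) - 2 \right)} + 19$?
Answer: $571$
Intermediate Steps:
$H{\left(K,X \right)} = 4 - X$
$- 138 H{\left(8,\left(4 + 6\right) - 2 \right)} + 19 = - 138 \left(4 - \left(\left(4 + 6\right) - 2\right)\right) + 19 = - 138 \left(4 - \left(10 - 2\right)\right) + 19 = - 138 \left(4 - 8\right) + 19 = \left(-138\right) \left(-4\right) + 19 = 552 + 19 = 571$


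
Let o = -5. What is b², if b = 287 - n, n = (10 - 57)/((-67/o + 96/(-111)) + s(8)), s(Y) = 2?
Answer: 609083471844/7230721 ≈ 84236.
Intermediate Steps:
n = -8695/2689 (n = (10 - 57)/((-67/(-5) + 96/(-111)) + 2) = -47/((-67*(-⅕) + 96*(-1/111)) + 2) = -47/((67/5 - 32/37) + 2) = -47/(2319/185 + 2) = -47/2689/185 = -47*185/2689 = -8695/2689 ≈ -3.2335)
b = 780438/2689 (b = 287 - 1*(-8695/2689) = 287 + 8695/2689 = 780438/2689 ≈ 290.23)
b² = (780438/2689)² = 609083471844/7230721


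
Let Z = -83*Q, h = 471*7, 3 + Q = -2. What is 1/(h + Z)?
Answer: 1/3712 ≈ 0.00026940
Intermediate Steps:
Q = -5 (Q = -3 - 2 = -5)
h = 3297
Z = 415 (Z = -83*(-5) = 415)
1/(h + Z) = 1/(3297 + 415) = 1/3712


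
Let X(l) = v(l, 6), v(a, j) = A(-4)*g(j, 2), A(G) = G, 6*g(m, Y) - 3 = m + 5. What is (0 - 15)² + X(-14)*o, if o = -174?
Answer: 1849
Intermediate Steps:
g(m, Y) = 4/3 + m/6 (g(m, Y) = ½ + (m + 5)/6 = ½ + (5 + m)/6 = ½ + (⅚ + m/6) = 4/3 + m/6)
v(a, j) = -16/3 - 2*j/3 (v(a, j) = -4*(4/3 + j/6) = -16/3 - 2*j/3)
X(l) = -28/3 (X(l) = -16/3 - ⅔*6 = -16/3 - 4 = -28/3)
(0 - 15)² + X(-14)*o = (0 - 15)² - 28/3*(-174) = (-15)² + 1624 = 225 + 1624 = 1849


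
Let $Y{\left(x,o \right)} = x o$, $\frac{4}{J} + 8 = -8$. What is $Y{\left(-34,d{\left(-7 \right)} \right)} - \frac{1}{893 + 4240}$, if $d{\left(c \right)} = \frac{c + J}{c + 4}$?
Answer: $- \frac{281175}{3422} \approx -82.167$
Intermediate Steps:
$J = - \frac{1}{4}$ ($J = \frac{4}{-8 - 8} = \frac{4}{-16} = 4 \left(- \frac{1}{16}\right) = - \frac{1}{4} \approx -0.25$)
$d{\left(c \right)} = \frac{- \frac{1}{4} + c}{4 + c}$ ($d{\left(c \right)} = \frac{c - \frac{1}{4}}{c + 4} = \frac{- \frac{1}{4} + c}{4 + c}$)
$Y{\left(x,o \right)} = o x$
$Y{\left(-34,d{\left(-7 \right)} \right)} - \frac{1}{893 + 4240} = \frac{- \frac{1}{4} - 7}{4 - 7} \left(-34\right) - \frac{1}{893 + 4240} = \frac{1}{-3} \left(- \frac{29}{4}\right) \left(-34\right) - \frac{1}{5133} = \left(- \frac{1}{3}\right) \left(- \frac{29}{4}\right) \left(-34\right) - \frac{1}{5133} = \frac{29}{12} \left(-34\right) - \frac{1}{5133} = - \frac{493}{6} - \frac{1}{5133} = - \frac{281175}{3422}$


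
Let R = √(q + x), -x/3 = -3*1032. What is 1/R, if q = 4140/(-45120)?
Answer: 4*√328271829/6984507 ≈ 0.010376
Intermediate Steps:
q = -69/752 (q = 4140*(-1/45120) = -69/752 ≈ -0.091755)
x = 9288 (x = -(-9)*1032 = -3*(-3096) = 9288)
R = √328271829/188 (R = √(-69/752 + 9288) = √(6984507/752) = √328271829/188 ≈ 96.374)
1/R = 1/(√328271829/188) = 4*√328271829/6984507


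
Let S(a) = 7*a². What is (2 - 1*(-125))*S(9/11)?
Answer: 72009/121 ≈ 595.12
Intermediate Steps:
(2 - 1*(-125))*S(9/11) = (2 - 1*(-125))*(7*(9/11)²) = (2 + 125)*(7*(9*(1/11))²) = 127*(7*(9/11)²) = 127*(7*(81/121)) = 127*(567/121) = 72009/121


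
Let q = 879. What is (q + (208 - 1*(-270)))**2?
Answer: 1841449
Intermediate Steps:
(q + (208 - 1*(-270)))**2 = (879 + (208 - 1*(-270)))**2 = (879 + (208 + 270))**2 = (879 + 478)**2 = 1357**2 = 1841449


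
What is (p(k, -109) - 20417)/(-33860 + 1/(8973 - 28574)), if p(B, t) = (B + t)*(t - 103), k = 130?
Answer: 487457269/663689861 ≈ 0.73447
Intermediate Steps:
p(B, t) = (-103 + t)*(B + t) (p(B, t) = (B + t)*(-103 + t) = (-103 + t)*(B + t))
(p(k, -109) - 20417)/(-33860 + 1/(8973 - 28574)) = (((-109)**2 - 103*130 - 103*(-109) + 130*(-109)) - 20417)/(-33860 + 1/(8973 - 28574)) = ((11881 - 13390 + 11227 - 14170) - 20417)/(-33860 + 1/(-19601)) = (-4452 - 20417)/(-33860 - 1/19601) = -24869/(-663689861/19601) = -24869*(-19601/663689861) = 487457269/663689861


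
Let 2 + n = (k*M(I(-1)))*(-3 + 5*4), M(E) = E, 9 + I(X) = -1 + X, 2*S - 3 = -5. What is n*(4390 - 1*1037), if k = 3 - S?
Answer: -2514750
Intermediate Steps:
S = -1 (S = 3/2 + (½)*(-5) = 3/2 - 5/2 = -1)
I(X) = -10 + X (I(X) = -9 + (-1 + X) = -10 + X)
k = 4 (k = 3 - 1*(-1) = 3 + 1 = 4)
n = -750 (n = -2 + (4*(-10 - 1))*(-3 + 5*4) = -2 + (4*(-11))*(-3 + 20) = -2 - 44*17 = -2 - 748 = -750)
n*(4390 - 1*1037) = -750*(4390 - 1*1037) = -750*(4390 - 1037) = -750*3353 = -2514750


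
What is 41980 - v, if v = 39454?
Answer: 2526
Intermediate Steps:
41980 - v = 41980 - 1*39454 = 41980 - 39454 = 2526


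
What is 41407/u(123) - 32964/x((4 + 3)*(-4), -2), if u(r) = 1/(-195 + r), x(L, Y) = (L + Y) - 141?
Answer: -169923340/57 ≈ -2.9811e+6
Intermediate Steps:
x(L, Y) = -141 + L + Y
41407/u(123) - 32964/x((4 + 3)*(-4), -2) = 41407/(1/(-195 + 123)) - 32964/(-141 + (4 + 3)*(-4) - 2) = 41407/(1/(-72)) - 32964/(-141 + 7*(-4) - 2) = 41407/(-1/72) - 32964/(-141 - 28 - 2) = 41407*(-72) - 32964/(-171) = -2981304 - 32964*(-1/171) = -2981304 + 10988/57 = -169923340/57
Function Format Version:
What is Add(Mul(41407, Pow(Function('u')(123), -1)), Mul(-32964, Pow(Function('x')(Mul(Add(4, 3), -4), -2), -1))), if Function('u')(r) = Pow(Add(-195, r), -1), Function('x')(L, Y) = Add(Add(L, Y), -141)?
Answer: Rational(-169923340, 57) ≈ -2.9811e+6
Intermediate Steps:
Function('x')(L, Y) = Add(-141, L, Y)
Add(Mul(41407, Pow(Function('u')(123), -1)), Mul(-32964, Pow(Function('x')(Mul(Add(4, 3), -4), -2), -1))) = Add(Mul(41407, Pow(Pow(Add(-195, 123), -1), -1)), Mul(-32964, Pow(Add(-141, Mul(Add(4, 3), -4), -2), -1))) = Add(Mul(41407, Pow(Pow(-72, -1), -1)), Mul(-32964, Pow(Add(-141, Mul(7, -4), -2), -1))) = Add(Mul(41407, Pow(Rational(-1, 72), -1)), Mul(-32964, Pow(Add(-141, -28, -2), -1))) = Add(Mul(41407, -72), Mul(-32964, Pow(-171, -1))) = Add(-2981304, Mul(-32964, Rational(-1, 171))) = Add(-2981304, Rational(10988, 57)) = Rational(-169923340, 57)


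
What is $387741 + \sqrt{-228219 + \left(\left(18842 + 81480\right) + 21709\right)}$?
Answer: $387741 + 2 i \sqrt{26547} \approx 3.8774 \cdot 10^{5} + 325.87 i$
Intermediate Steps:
$387741 + \sqrt{-228219 + \left(\left(18842 + 81480\right) + 21709\right)} = 387741 + \sqrt{-228219 + \left(100322 + 21709\right)} = 387741 + \sqrt{-228219 + 122031} = 387741 + \sqrt{-106188} = 387741 + 2 i \sqrt{26547}$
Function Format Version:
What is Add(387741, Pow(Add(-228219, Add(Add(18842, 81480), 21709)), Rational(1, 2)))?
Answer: Add(387741, Mul(2, I, Pow(26547, Rational(1, 2)))) ≈ Add(3.8774e+5, Mul(325.87, I))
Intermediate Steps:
Add(387741, Pow(Add(-228219, Add(Add(18842, 81480), 21709)), Rational(1, 2))) = Add(387741, Pow(Add(-228219, Add(100322, 21709)), Rational(1, 2))) = Add(387741, Pow(Add(-228219, 122031), Rational(1, 2))) = Add(387741, Pow(-106188, Rational(1, 2))) = Add(387741, Mul(2, I, Pow(26547, Rational(1, 2))))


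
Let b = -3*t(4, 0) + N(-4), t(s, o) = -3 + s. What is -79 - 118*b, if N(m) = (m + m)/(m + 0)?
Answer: 39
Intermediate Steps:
N(m) = 2 (N(m) = (2*m)/m = 2)
b = -1 (b = -3*(-3 + 4) + 2 = -3*1 + 2 = -3 + 2 = -1)
-79 - 118*b = -79 - 118*(-1) = -79 + 118 = 39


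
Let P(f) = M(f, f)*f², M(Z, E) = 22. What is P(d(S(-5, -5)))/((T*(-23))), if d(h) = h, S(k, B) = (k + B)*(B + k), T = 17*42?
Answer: -110000/8211 ≈ -13.397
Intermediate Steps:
T = 714
S(k, B) = (B + k)² (S(k, B) = (B + k)*(B + k) = (B + k)²)
P(f) = 22*f²
P(d(S(-5, -5)))/((T*(-23))) = (22*((-5 - 5)²)²)/((714*(-23))) = (22*((-10)²)²)/(-16422) = (22*100²)*(-1/16422) = (22*10000)*(-1/16422) = 220000*(-1/16422) = -110000/8211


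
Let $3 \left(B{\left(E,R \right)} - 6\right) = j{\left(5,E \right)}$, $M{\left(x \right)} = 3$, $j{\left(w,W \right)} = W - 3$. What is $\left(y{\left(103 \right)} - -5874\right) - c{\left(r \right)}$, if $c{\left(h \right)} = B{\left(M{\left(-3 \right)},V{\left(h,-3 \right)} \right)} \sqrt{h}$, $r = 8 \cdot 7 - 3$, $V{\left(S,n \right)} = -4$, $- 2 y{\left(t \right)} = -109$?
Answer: $\frac{11857}{2} - 6 \sqrt{53} \approx 5884.8$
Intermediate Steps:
$j{\left(w,W \right)} = -3 + W$
$y{\left(t \right)} = \frac{109}{2}$ ($y{\left(t \right)} = \left(- \frac{1}{2}\right) \left(-109\right) = \frac{109}{2}$)
$B{\left(E,R \right)} = 5 + \frac{E}{3}$ ($B{\left(E,R \right)} = 6 + \frac{-3 + E}{3} = 6 + \left(-1 + \frac{E}{3}\right) = 5 + \frac{E}{3}$)
$r = 53$ ($r = 56 - 3 = 53$)
$c{\left(h \right)} = 6 \sqrt{h}$ ($c{\left(h \right)} = \left(5 + \frac{1}{3} \cdot 3\right) \sqrt{h} = \left(5 + 1\right) \sqrt{h} = 6 \sqrt{h}$)
$\left(y{\left(103 \right)} - -5874\right) - c{\left(r \right)} = \left(\frac{109}{2} - -5874\right) - 6 \sqrt{53} = \left(\frac{109}{2} + 5874\right) - 6 \sqrt{53} = \frac{11857}{2} - 6 \sqrt{53}$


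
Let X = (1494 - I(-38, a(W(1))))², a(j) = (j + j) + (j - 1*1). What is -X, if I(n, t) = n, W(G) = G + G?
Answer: -2347024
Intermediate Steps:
W(G) = 2*G
a(j) = -1 + 3*j (a(j) = 2*j + (j - 1) = 2*j + (-1 + j) = -1 + 3*j)
X = 2347024 (X = (1494 - 1*(-38))² = (1494 + 38)² = 1532² = 2347024)
-X = -1*2347024 = -2347024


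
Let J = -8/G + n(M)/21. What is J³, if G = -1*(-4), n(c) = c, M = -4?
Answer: -97336/9261 ≈ -10.510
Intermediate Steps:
G = 4
J = -46/21 (J = -8/4 - 4/21 = -8*¼ - 4*1/21 = -2 - 4/21 = -46/21 ≈ -2.1905)
J³ = (-46/21)³ = -97336/9261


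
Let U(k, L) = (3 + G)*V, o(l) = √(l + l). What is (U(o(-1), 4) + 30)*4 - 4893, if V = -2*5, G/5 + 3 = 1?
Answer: -4493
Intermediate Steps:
G = -10 (G = -15 + 5*1 = -15 + 5 = -10)
V = -10
o(l) = √2*√l (o(l) = √(2*l) = √2*√l)
U(k, L) = 70 (U(k, L) = (3 - 10)*(-10) = -7*(-10) = 70)
(U(o(-1), 4) + 30)*4 - 4893 = (70 + 30)*4 - 4893 = 100*4 - 4893 = 400 - 4893 = -4493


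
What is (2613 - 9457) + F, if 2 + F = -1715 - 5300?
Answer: -13861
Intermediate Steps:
F = -7017 (F = -2 + (-1715 - 5300) = -2 - 7015 = -7017)
(2613 - 9457) + F = (2613 - 9457) - 7017 = -6844 - 7017 = -13861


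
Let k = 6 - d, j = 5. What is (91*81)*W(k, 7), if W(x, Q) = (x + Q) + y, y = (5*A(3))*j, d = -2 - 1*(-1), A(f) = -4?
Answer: -633906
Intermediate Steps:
d = -1 (d = -2 + 1 = -1)
y = -100 (y = (5*(-4))*5 = -20*5 = -100)
k = 7 (k = 6 - 1*(-1) = 6 + 1 = 7)
W(x, Q) = -100 + Q + x (W(x, Q) = (x + Q) - 100 = (Q + x) - 100 = -100 + Q + x)
(91*81)*W(k, 7) = (91*81)*(-100 + 7 + 7) = 7371*(-86) = -633906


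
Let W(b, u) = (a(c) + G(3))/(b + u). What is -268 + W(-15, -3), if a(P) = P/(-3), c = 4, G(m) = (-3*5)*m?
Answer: -14333/54 ≈ -265.43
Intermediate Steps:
G(m) = -15*m
a(P) = -P/3 (a(P) = P*(-⅓) = -P/3)
W(b, u) = -139/(3*(b + u)) (W(b, u) = (-⅓*4 - 15*3)/(b + u) = (-4/3 - 45)/(b + u) = -139/(3*(b + u)))
-268 + W(-15, -3) = -268 - 139/(3*(-15) + 3*(-3)) = -268 - 139/(-45 - 9) = -268 - 139/(-54) = -268 - 139*(-1/54) = -268 + 139/54 = -14333/54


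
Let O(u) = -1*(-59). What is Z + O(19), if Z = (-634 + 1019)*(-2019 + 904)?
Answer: -429216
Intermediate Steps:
O(u) = 59
Z = -429275 (Z = 385*(-1115) = -429275)
Z + O(19) = -429275 + 59 = -429216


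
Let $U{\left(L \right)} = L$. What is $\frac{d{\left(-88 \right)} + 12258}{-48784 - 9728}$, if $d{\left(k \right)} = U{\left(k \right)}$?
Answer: $- \frac{6085}{29256} \approx -0.20799$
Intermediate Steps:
$d{\left(k \right)} = k$
$\frac{d{\left(-88 \right)} + 12258}{-48784 - 9728} = \frac{-88 + 12258}{-48784 - 9728} = \frac{12170}{-58512} = 12170 \left(- \frac{1}{58512}\right) = - \frac{6085}{29256}$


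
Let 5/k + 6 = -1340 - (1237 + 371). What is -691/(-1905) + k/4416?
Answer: 1001554611/2761162880 ≈ 0.36273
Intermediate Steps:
k = -5/2954 (k = 5/(-6 + (-1340 - (1237 + 371))) = 5/(-6 + (-1340 - 1*1608)) = 5/(-6 + (-1340 - 1608)) = 5/(-6 - 2948) = 5/(-2954) = 5*(-1/2954) = -5/2954 ≈ -0.0016926)
-691/(-1905) + k/4416 = -691/(-1905) - 5/2954/4416 = -691*(-1/1905) - 5/2954*1/4416 = 691/1905 - 5/13044864 = 1001554611/2761162880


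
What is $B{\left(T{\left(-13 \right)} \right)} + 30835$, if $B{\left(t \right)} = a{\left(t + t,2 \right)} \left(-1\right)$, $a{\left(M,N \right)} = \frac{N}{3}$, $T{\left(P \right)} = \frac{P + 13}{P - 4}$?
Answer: $\frac{92503}{3} \approx 30834.0$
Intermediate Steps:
$T{\left(P \right)} = \frac{13 + P}{-4 + P}$
$a{\left(M,N \right)} = \frac{N}{3}$ ($a{\left(M,N \right)} = N \frac{1}{3} = \frac{N}{3}$)
$B{\left(t \right)} = - \frac{2}{3}$ ($B{\left(t \right)} = \frac{1}{3} \cdot 2 \left(-1\right) = \frac{2}{3} \left(-1\right) = - \frac{2}{3}$)
$B{\left(T{\left(-13 \right)} \right)} + 30835 = - \frac{2}{3} + 30835 = \frac{92503}{3}$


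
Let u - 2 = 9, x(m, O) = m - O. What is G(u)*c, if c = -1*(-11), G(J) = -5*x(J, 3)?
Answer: -440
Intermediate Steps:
u = 11 (u = 2 + 9 = 11)
G(J) = 15 - 5*J (G(J) = -5*(J - 1*3) = -5*(J - 3) = -5*(-3 + J) = 15 - 5*J)
c = 11
G(u)*c = (15 - 5*11)*11 = (15 - 55)*11 = -40*11 = -440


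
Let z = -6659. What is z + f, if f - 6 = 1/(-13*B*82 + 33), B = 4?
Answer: -28148844/4231 ≈ -6653.0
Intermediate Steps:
f = 25385/4231 (f = 6 + 1/(-13*4*82 + 33) = 6 + 1/(-52*82 + 33) = 6 + 1/(-4264 + 33) = 6 + 1/(-4231) = 6 - 1/4231 = 25385/4231 ≈ 5.9998)
z + f = -6659 + 25385/4231 = -28148844/4231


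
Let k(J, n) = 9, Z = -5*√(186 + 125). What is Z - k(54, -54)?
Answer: -9 - 5*√311 ≈ -97.176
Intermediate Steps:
Z = -5*√311 ≈ -88.176
Z - k(54, -54) = -5*√311 - 1*9 = -5*√311 - 9 = -9 - 5*√311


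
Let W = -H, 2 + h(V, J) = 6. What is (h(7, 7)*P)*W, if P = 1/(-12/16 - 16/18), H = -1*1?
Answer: -144/59 ≈ -2.4407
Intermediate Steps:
H = -1
h(V, J) = 4 (h(V, J) = -2 + 6 = 4)
W = 1 (W = -1*(-1) = 1)
P = -36/59 (P = 1/(-12*1/16 - 16*1/18) = 1/(-3/4 - 8/9) = 1/(-59/36) = -36/59 ≈ -0.61017)
(h(7, 7)*P)*W = (4*(-36/59))*1 = -144/59*1 = -144/59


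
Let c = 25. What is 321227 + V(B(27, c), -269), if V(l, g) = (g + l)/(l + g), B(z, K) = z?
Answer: 321228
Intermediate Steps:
V(l, g) = 1 (V(l, g) = (g + l)/(g + l) = 1)
321227 + V(B(27, c), -269) = 321227 + 1 = 321228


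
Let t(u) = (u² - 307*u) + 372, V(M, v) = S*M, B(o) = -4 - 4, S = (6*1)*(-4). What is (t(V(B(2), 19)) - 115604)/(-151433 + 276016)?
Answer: -137312/124583 ≈ -1.1022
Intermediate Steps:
S = -24 (S = 6*(-4) = -24)
B(o) = -8
V(M, v) = -24*M
t(u) = 372 + u² - 307*u
(t(V(B(2), 19)) - 115604)/(-151433 + 276016) = ((372 + (-24*(-8))² - (-7368)*(-8)) - 115604)/(-151433 + 276016) = ((372 + 192² - 307*192) - 115604)/124583 = ((372 + 36864 - 58944) - 115604)*(1/124583) = (-21708 - 115604)*(1/124583) = -137312*1/124583 = -137312/124583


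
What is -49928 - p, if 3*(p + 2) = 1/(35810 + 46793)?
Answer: -12372112135/247809 ≈ -49926.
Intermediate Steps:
p = -495617/247809 (p = -2 + 1/(3*(35810 + 46793)) = -2 + (1/3)/82603 = -2 + (1/3)*(1/82603) = -2 + 1/247809 = -495617/247809 ≈ -2.0000)
-49928 - p = -49928 - 1*(-495617/247809) = -49928 + 495617/247809 = -12372112135/247809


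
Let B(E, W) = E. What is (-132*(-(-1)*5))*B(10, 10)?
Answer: -6600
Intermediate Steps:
(-132*(-(-1)*5))*B(10, 10) = -132*(-(-1)*5)*10 = -132*(-1*(-5))*10 = -132*5*10 = -44*15*10 = -660*10 = -6600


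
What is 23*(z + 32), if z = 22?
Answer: 1242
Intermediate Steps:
23*(z + 32) = 23*(22 + 32) = 23*54 = 1242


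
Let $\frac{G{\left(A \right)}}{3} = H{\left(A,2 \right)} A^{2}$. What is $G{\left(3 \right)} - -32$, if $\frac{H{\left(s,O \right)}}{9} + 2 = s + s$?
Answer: $1004$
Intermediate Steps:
$H{\left(s,O \right)} = -18 + 18 s$ ($H{\left(s,O \right)} = -18 + 9 \left(s + s\right) = -18 + 9 \cdot 2 s = -18 + 18 s$)
$G{\left(A \right)} = 3 A^{2} \left(-18 + 18 A\right)$ ($G{\left(A \right)} = 3 \left(-18 + 18 A\right) A^{2} = 3 A^{2} \left(-18 + 18 A\right)$)
$G{\left(3 \right)} - -32 = 54 \cdot 3^{2} \left(-1 + 3\right) - -32 = 54 \cdot 9 \cdot 2 + 32 = 972 + 32 = 1004$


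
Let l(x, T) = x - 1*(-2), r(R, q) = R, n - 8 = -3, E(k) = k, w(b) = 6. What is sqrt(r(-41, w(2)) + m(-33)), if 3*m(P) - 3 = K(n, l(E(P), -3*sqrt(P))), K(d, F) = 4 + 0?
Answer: 2*I*sqrt(87)/3 ≈ 6.2183*I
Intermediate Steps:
n = 5 (n = 8 - 3 = 5)
l(x, T) = 2 + x (l(x, T) = x + 2 = 2 + x)
K(d, F) = 4
m(P) = 7/3 (m(P) = 1 + (1/3)*4 = 1 + 4/3 = 7/3)
sqrt(r(-41, w(2)) + m(-33)) = sqrt(-41 + 7/3) = sqrt(-116/3) = 2*I*sqrt(87)/3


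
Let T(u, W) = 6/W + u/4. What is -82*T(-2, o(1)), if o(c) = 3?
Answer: -123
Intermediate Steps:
T(u, W) = 6/W + u/4 (T(u, W) = 6/W + u*(¼) = 6/W + u/4)
-82*T(-2, o(1)) = -82*(6/3 + (¼)*(-2)) = -82*(6*(⅓) - ½) = -82*(2 - ½) = -82*3/2 = -123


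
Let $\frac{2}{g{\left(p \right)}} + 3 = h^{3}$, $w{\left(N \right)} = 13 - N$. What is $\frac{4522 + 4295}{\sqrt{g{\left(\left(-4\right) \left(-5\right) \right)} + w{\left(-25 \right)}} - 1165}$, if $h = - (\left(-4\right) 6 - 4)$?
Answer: $- \frac{75151949315}{9929632487} - \frac{11756 \sqrt{1144179421}}{9929632487} \approx -7.6085$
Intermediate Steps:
$h = 28$ ($h = - (-24 - 4) = \left(-1\right) \left(-28\right) = 28$)
$g{\left(p \right)} = \frac{2}{21949}$ ($g{\left(p \right)} = \frac{2}{-3 + 28^{3}} = \frac{2}{-3 + 21952} = \frac{2}{21949}$)
$\frac{4522 + 4295}{\sqrt{g{\left(\left(-4\right) \left(-5\right) \right)} + w{\left(-25 \right)}} - 1165} = \frac{4522 + 4295}{\sqrt{\frac{2}{21949} + \left(13 - -25\right)} - 1165} = \frac{8817}{\sqrt{\frac{2}{21949} + \left(13 + 25\right)} - 1165} = \frac{8817}{\sqrt{\frac{2}{21949} + 38} - 1165} = \frac{8817}{\sqrt{\frac{834064}{21949}} - 1165} = \frac{8817}{\frac{4 \sqrt{1144179421}}{21949} - 1165} = \frac{8817}{-1165 + \frac{4 \sqrt{1144179421}}{21949}}$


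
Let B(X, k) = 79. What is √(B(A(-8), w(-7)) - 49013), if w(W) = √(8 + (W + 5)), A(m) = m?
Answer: I*√48934 ≈ 221.21*I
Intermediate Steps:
w(W) = √(13 + W) (w(W) = √(8 + (5 + W)) = √(13 + W))
√(B(A(-8), w(-7)) - 49013) = √(79 - 49013) = √(-48934) = I*√48934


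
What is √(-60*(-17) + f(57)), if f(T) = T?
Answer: √1077 ≈ 32.818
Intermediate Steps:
√(-60*(-17) + f(57)) = √(-60*(-17) + 57) = √(1020 + 57) = √1077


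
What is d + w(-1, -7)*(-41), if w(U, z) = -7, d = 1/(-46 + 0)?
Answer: 13201/46 ≈ 286.98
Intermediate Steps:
d = -1/46 (d = 1/(-46) = -1/46 ≈ -0.021739)
d + w(-1, -7)*(-41) = -1/46 - 7*(-41) = -1/46 + 287 = 13201/46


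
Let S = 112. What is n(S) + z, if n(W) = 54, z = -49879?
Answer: -49825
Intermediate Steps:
n(S) + z = 54 - 49879 = -49825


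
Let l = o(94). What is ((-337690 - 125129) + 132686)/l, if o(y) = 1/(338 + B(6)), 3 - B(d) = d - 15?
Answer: -115546550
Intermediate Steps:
B(d) = 18 - d (B(d) = 3 - (d - 15) = 3 - (-15 + d) = 3 + (15 - d) = 18 - d)
o(y) = 1/350 (o(y) = 1/(338 + (18 - 1*6)) = 1/(338 + (18 - 6)) = 1/(338 + 12) = 1/350)
l = 1/350 ≈ 0.0028571
((-337690 - 125129) + 132686)/l = ((-337690 - 125129) + 132686)/(1/350) = (-462819 + 132686)*350 = -330133*350 = -115546550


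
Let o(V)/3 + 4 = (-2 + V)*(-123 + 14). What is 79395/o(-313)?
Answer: 26465/34331 ≈ 0.77088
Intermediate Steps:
o(V) = 642 - 327*V (o(V) = -12 + 3*((-2 + V)*(-123 + 14)) = -12 + 3*((-2 + V)*(-109)) = -12 + 3*(218 - 109*V) = -12 + (654 - 327*V) = 642 - 327*V)
79395/o(-313) = 79395/(642 - 327*(-313)) = 79395/(642 + 102351) = 79395/102993 = 79395*(1/102993) = 26465/34331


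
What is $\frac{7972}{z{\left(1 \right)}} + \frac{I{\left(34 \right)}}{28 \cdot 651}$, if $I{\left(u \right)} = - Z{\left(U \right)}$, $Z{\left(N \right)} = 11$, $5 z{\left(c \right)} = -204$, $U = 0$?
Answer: $- \frac{20182509}{103292} \approx -195.39$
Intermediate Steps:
$z{\left(c \right)} = - \frac{204}{5}$ ($z{\left(c \right)} = \frac{1}{5} \left(-204\right) = - \frac{204}{5}$)
$I{\left(u \right)} = -11$ ($I{\left(u \right)} = \left(-1\right) 11 = -11$)
$\frac{7972}{z{\left(1 \right)}} + \frac{I{\left(34 \right)}}{28 \cdot 651} = \frac{7972}{- \frac{204}{5}} - \frac{11}{28 \cdot 651} = 7972 \left(- \frac{5}{204}\right) - \frac{11}{18228} = - \frac{9965}{51} - \frac{11}{18228} = - \frac{20182509}{103292}$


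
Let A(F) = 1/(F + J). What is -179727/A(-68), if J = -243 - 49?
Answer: 64701720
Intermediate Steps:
J = -292
A(F) = 1/(-292 + F) (A(F) = 1/(F - 292) = 1/(-292 + F))
-179727/A(-68) = -179727/(1/(-292 - 68)) = -179727/(1/(-360)) = -179727/(-1/360) = -179727*(-360) = 64701720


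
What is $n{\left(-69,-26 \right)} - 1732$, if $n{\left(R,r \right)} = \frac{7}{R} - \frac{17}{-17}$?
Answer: $- \frac{119446}{69} \approx -1731.1$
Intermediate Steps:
$n{\left(R,r \right)} = 1 + \frac{7}{R}$ ($n{\left(R,r \right)} = \frac{7}{R} - -1 = \frac{7}{R} + 1 = 1 + \frac{7}{R}$)
$n{\left(-69,-26 \right)} - 1732 = \frac{7 - 69}{-69} - 1732 = \left(- \frac{1}{69}\right) \left(-62\right) - 1732 = \frac{62}{69} - 1732 = - \frac{119446}{69}$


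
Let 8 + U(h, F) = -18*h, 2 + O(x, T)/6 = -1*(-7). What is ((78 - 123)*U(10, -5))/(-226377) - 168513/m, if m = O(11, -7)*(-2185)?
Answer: 1392330163/549593050 ≈ 2.5334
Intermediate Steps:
O(x, T) = 30 (O(x, T) = -12 + 6*(-1*(-7)) = -12 + 6*7 = -12 + 42 = 30)
U(h, F) = -8 - 18*h
m = -65550 (m = 30*(-2185) = -65550)
((78 - 123)*U(10, -5))/(-226377) - 168513/m = ((78 - 123)*(-8 - 18*10))/(-226377) - 168513/(-65550) = -45*(-8 - 180)*(-1/226377) - 168513*(-1/65550) = -45*(-188)*(-1/226377) + 56171/21850 = 8460*(-1/226377) + 56171/21850 = -940/25153 + 56171/21850 = 1392330163/549593050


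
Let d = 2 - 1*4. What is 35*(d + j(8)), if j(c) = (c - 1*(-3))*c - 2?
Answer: 2940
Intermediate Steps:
j(c) = -2 + c*(3 + c) (j(c) = (c + 3)*c - 2 = (3 + c)*c - 2 = c*(3 + c) - 2 = -2 + c*(3 + c))
d = -2 (d = 2 - 4 = -2)
35*(d + j(8)) = 35*(-2 + (-2 + 8² + 3*8)) = 35*(-2 + (-2 + 64 + 24)) = 35*(-2 + 86) = 35*84 = 2940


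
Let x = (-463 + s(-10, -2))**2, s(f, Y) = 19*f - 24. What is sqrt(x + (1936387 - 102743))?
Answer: sqrt(2291973) ≈ 1513.9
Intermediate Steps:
s(f, Y) = -24 + 19*f
x = 458329 (x = (-463 + (-24 + 19*(-10)))**2 = (-463 + (-24 - 190))**2 = (-463 - 214)**2 = (-677)**2 = 458329)
sqrt(x + (1936387 - 102743)) = sqrt(458329 + (1936387 - 102743)) = sqrt(458329 + 1833644) = sqrt(2291973)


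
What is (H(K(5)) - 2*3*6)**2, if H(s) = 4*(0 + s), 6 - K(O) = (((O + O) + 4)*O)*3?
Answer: 725904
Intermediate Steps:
K(O) = 6 - 3*O*(4 + 2*O) (K(O) = 6 - ((O + O) + 4)*O*3 = 6 - (2*O + 4)*O*3 = 6 - (4 + 2*O)*O*3 = 6 - O*(4 + 2*O)*3 = 6 - 3*O*(4 + 2*O))
H(s) = 4*s
(H(K(5)) - 2*3*6)**2 = (4*(6 - 12*5 - 6*5**2) - 2*3*6)**2 = (4*(6 - 60 - 6*25) - 6*6)**2 = (4*(6 - 60 - 150) - 36)**2 = (4*(-204) - 36)**2 = (-816 - 36)**2 = (-852)**2 = 725904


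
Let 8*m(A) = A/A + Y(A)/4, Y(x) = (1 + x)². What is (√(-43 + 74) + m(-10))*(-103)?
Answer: -8755/32 - 103*√31 ≈ -847.07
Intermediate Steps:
m(A) = ⅛ + (1 + A)²/32 (m(A) = (A/A + (1 + A)²/4)/8 = (1 + (1 + A)²*(¼))/8 = (1 + (1 + A)²/4)/8 = ⅛ + (1 + A)²/32)
(√(-43 + 74) + m(-10))*(-103) = (√(-43 + 74) + (⅛ + (1 - 10)²/32))*(-103) = (√31 + (⅛ + (1/32)*(-9)²))*(-103) = (√31 + (⅛ + (1/32)*81))*(-103) = (√31 + (⅛ + 81/32))*(-103) = (√31 + 85/32)*(-103) = (85/32 + √31)*(-103) = -8755/32 - 103*√31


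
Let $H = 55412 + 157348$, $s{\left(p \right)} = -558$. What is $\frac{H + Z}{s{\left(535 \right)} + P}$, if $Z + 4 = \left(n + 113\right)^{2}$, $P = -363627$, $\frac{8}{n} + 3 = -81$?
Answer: $- \frac{99447037}{160605585} \approx -0.6192$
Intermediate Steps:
$n = - \frac{2}{21}$ ($n = \frac{8}{-3 - 81} = \frac{8}{-84} = 8 \left(- \frac{1}{84}\right) = - \frac{2}{21} \approx -0.095238$)
$H = 212760$
$Z = \frac{5619877}{441}$ ($Z = -4 + \left(- \frac{2}{21} + 113\right)^{2} = -4 + \left(\frac{2371}{21}\right)^{2} = -4 + \frac{5621641}{441} = \frac{5619877}{441} \approx 12743.0$)
$\frac{H + Z}{s{\left(535 \right)} + P} = \frac{212760 + \frac{5619877}{441}}{-558 - 363627} = \frac{99447037}{441 \left(-364185\right)} = \frac{99447037}{441} \left(- \frac{1}{364185}\right) = - \frac{99447037}{160605585}$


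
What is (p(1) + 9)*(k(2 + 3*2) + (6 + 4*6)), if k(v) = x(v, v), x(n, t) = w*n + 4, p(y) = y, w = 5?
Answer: 740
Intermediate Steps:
x(n, t) = 4 + 5*n (x(n, t) = 5*n + 4 = 4 + 5*n)
k(v) = 4 + 5*v
(p(1) + 9)*(k(2 + 3*2) + (6 + 4*6)) = (1 + 9)*((4 + 5*(2 + 3*2)) + (6 + 4*6)) = 10*((4 + 5*(2 + 6)) + (6 + 24)) = 10*((4 + 5*8) + 30) = 10*((4 + 40) + 30) = 10*(44 + 30) = 10*74 = 740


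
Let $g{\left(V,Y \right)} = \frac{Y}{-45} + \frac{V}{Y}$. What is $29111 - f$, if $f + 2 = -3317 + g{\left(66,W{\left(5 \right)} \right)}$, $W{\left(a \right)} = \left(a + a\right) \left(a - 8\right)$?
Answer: $\frac{486473}{15} \approx 32432.0$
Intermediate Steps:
$W{\left(a \right)} = 2 a \left(-8 + a\right)$
$g{\left(V,Y \right)} = - \frac{Y}{45} + \frac{V}{Y}$ ($g{\left(V,Y \right)} = Y \left(- \frac{1}{45}\right) + \frac{V}{Y} = - \frac{Y}{45} + \frac{V}{Y}$)
$f = - \frac{49808}{15}$ ($f = -2 - \left(3317 - \frac{33}{5 \left(-8 + 5\right)} + \frac{1}{45} \cdot 2 \cdot 5 \left(-8 + 5\right)\right) = -2 - \left(\frac{16596}{5} + \frac{1}{45} \cdot 2 \cdot 5 \left(-3\right)\right) = -2 - \left(\frac{9949}{3} + \frac{11}{5}\right) = -2 + \left(-3317 + \left(\frac{2}{3} + 66 \left(- \frac{1}{30}\right)\right)\right) = -2 + \left(-3317 + \left(\frac{2}{3} - \frac{11}{5}\right)\right) = -2 - \frac{49778}{15} = - \frac{49808}{15} \approx -3320.5$)
$29111 - f = 29111 - - \frac{49808}{15} = 29111 + \frac{49808}{15} = \frac{486473}{15}$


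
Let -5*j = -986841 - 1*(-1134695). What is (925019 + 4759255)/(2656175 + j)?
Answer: 28421370/13133021 ≈ 2.1641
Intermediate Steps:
j = -147854/5 (j = -(-986841 - 1*(-1134695))/5 = -(-986841 + 1134695)/5 = -1/5*147854 = -147854/5 ≈ -29571.)
(925019 + 4759255)/(2656175 + j) = (925019 + 4759255)/(2656175 - 147854/5) = 5684274/(13133021/5) = 5684274*(5/13133021) = 28421370/13133021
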